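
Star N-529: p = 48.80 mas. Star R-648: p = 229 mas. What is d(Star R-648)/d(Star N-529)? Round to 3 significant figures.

0.213

Since d = 1/p, d_B/d_A = p_A/p_B.
= 48.80 / 229 = 0.2131.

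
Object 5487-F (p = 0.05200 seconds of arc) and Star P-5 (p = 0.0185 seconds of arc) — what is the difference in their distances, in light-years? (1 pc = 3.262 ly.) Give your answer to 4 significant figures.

d_A = 1/0.05200″ = 19.231 pc; d_B = 1/0.01850″ = 54.054 pc.
|d_B − d_A| = |54.054 − 19.231| = 34.823 pc = 34.823 × 3.262 ly = 113.59 ly.

113.6 ly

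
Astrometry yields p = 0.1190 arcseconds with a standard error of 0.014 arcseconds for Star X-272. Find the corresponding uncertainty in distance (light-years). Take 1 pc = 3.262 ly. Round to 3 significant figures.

d = 1/p, so σ_d = σ_p / p².
σ_d = 0.0140 / (0.1190)² = 0.0140 / 0.014161 = 0.98863 pc = 0.98863 × 3.262 ly = 3.2249 ly.

3.22 ly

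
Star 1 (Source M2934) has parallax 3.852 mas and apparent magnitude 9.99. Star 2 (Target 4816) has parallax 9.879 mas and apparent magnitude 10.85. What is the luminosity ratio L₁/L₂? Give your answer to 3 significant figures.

L₁/L₂ = 14.5

d₁ = 1/p₁ = 1/0.003852″ = 259.61 pc; d₂ = 1/p₂ = 1/0.009879″ = 101.22 pc.
M₁ = m₁ − 5 log₁₀ d₁ + 5 = 9.99 − 12.0716 + 5 = 2.9184.
M₂ = 10.85 − 10.0263 + 5 = 5.8237.
L₁/L₂ = 10^(0.4(M₂ − M₁)) = 10^(0.4 × 2.9053) = 10^1.16212 = 14.525.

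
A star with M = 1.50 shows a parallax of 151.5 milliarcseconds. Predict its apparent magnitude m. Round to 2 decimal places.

d = 1/p = 1/0.1515″ = 6.6007 pc.
m − M = 5 log₁₀ d − 5 = 5 log₁₀(6.6007) − 5 = 4.0979 − 5 = -0.9021.
m = M + (m − M) = 1.50 + (-0.9021) = 0.60.

m = 0.60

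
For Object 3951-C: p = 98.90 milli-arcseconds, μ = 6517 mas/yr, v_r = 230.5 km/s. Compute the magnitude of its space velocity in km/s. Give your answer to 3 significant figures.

d = 1/p = 1/0.09890″ = 10.111 pc.
μ = 6517 mas/yr = 6.517 ″/yr.
v_t = 4.740 μ d = 4.740 × 6.517 × 10.111 = 312.33 km/s.
v = √(v_r² + v_t²) = √(230.5² + 312.33²) = √150680 = 388.18 km/s.

388 km/s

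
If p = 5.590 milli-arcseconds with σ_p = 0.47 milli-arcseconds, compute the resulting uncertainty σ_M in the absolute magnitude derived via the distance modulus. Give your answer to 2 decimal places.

M = m − 5 log₁₀ d + 5 = m + 5 log₁₀ p + 5, so ∂M/∂p = 5/(p ln 10).
σ_M = (5/ln 10) · (σ_p/p) = 2.1715 × 0.47/5.590 = 2.1715 × 0.084079 = 0.18258.

σ_M = 0.18 mag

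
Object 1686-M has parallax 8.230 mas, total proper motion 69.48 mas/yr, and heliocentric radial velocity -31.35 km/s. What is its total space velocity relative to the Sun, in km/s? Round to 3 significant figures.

50.8 km/s

d = 1/p = 1/0.008230″ = 121.51 pc.
μ = 69.48 mas/yr = 0.06948 ″/yr.
v_t = 4.740 μ d = 4.740 × 0.06948 × 121.51 = 40.018 km/s.
v = √(v_r² + v_t²) = √((-31.35)² + 40.018²) = √2584.26 = 50.836 km/s.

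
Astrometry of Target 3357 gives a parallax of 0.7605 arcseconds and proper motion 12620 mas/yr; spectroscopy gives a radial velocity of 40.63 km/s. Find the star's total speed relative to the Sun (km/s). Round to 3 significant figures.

88.5 km/s

d = 1/p = 1/0.7605″ = 1.3149 pc.
μ = 12620 mas/yr = 12.62 ″/yr.
v_t = 4.740 μ d = 4.740 × 12.62 × 1.3149 = 78.656 km/s.
v = √(v_r² + v_t²) = √(40.63² + 78.656²) = √7837.56 = 88.53 km/s.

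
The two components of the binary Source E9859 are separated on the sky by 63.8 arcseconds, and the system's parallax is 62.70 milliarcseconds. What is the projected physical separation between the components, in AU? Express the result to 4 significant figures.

d = 1/p = 1/0.06270″ = 15.949 pc.
At distance d (pc), an angle of θ arcsec spans θ·d AU: s = 63.8 × 15.949 = 1017.5 AU.

1018 AU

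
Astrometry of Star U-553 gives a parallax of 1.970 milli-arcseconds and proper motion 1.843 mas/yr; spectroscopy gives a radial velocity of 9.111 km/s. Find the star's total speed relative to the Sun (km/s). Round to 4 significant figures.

10.13 km/s

d = 1/p = 1/0.001970″ = 507.61 pc.
μ = 1.843 mas/yr = 0.001843 ″/yr.
v_t = 4.740 μ d = 4.740 × 0.001843 × 507.61 = 4.4344 km/s.
v = √(v_r² + v_t²) = √(9.111² + 4.4344²) = √102.674 = 10.133 km/s.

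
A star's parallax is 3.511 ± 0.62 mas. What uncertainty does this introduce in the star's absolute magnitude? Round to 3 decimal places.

σ_M = 0.383 mag

M = m − 5 log₁₀ d + 5 = m + 5 log₁₀ p + 5, so ∂M/∂p = 5/(p ln 10).
σ_M = (5/ln 10) · (σ_p/p) = 2.1715 × 0.62/3.511 = 2.1715 × 0.17659 = 0.38347.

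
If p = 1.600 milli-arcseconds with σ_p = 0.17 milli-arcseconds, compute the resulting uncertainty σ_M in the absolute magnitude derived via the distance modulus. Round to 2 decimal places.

M = m − 5 log₁₀ d + 5 = m + 5 log₁₀ p + 5, so ∂M/∂p = 5/(p ln 10).
σ_M = (5/ln 10) · (σ_p/p) = 2.1715 × 0.17/1.600 = 2.1715 × 0.10625 = 0.23072.

σ_M = 0.23 mag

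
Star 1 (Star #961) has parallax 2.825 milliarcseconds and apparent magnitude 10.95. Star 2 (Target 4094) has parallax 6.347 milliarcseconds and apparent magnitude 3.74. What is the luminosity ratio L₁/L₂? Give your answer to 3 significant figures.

d₁ = 1/p₁ = 1/0.002825″ = 353.98 pc; d₂ = 1/p₂ = 1/0.006347″ = 157.55 pc.
M₁ = m₁ − 5 log₁₀ d₁ + 5 = 10.95 − 12.7449 + 5 = 3.2051.
M₂ = 3.74 − 10.9871 + 5 = -2.2471.
L₁/L₂ = 10^(0.4(M₂ − M₁)) = 10^(0.4 × (-5.4522)) = 10^(-2.18088) = 0.0065936.

L₁/L₂ = 0.00659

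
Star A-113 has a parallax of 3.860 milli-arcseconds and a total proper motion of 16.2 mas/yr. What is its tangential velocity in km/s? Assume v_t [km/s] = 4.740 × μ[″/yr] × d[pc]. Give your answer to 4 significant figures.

d = 1/p = 1/0.003860″ = 259.07 pc.
μ = 16.2 mas/yr = 0.0162 ″/yr.
v_t = 4.74 × μ × d = 4.74 × 0.0162 × 259.07 = 19.893 km/s.

19.89 km/s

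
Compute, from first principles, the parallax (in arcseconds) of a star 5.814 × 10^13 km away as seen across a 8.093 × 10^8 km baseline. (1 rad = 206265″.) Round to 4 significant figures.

2.871 arcsec

θ ≈ B/d = (8.093 × 10^8) / (5.814 × 10^13) = 1.3920 × 10^-5 rad.
In arcseconds: 1.3920 × 10^-5 × 206265 = 2.8712″.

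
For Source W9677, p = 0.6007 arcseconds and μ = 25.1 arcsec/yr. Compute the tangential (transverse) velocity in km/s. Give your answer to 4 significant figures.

d = 1/p = 1/0.6007″ = 1.6647 pc.
v_t = 4.74 × μ × d = 4.74 × 25.1 × 1.6647 = 198.06 km/s.

198.1 km/s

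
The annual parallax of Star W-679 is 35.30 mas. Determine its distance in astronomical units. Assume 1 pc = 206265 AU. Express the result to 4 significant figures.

p = 35.30 mas = 0.03530 arcsec.
d = 1/p = 1/0.03530 = 28.329 pc.
In AU: 28.329 × 206265 = 5.8433 × 10^6 AU.

5.843 × 10^6 AU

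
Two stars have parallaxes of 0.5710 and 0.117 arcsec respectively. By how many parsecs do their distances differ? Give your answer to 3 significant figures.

d_A = 1/0.5710″ = 1.7513 pc; d_B = 1/0.1170″ = 8.547 pc.
|d_B − d_A| = |8.547 − 1.7513| = 6.7957 pc.

6.80 pc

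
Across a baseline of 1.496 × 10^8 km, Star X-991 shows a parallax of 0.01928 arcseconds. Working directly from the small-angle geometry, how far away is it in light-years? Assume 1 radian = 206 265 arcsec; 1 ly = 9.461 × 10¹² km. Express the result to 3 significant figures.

θ = 0.01928″ = 0.01928/206265 = 9.3472 × 10^-8 rad.
d = B/θ = (1.496 × 10^8) / (9.3472 × 10^-8) = 1.6005 × 10^15 km = (1.6005 × 10^15) / (9.461 × 10^12) ly = 169.17 ly.

169 ly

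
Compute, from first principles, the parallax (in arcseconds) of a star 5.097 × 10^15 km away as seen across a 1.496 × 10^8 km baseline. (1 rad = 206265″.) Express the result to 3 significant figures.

θ ≈ B/d = (1.496 × 10^8) / (5.097 × 10^15) = 2.9351 × 10^-8 rad.
In arcseconds: 2.9351 × 10^-8 × 206265 = 0.0060541″.

0.00605 arcsec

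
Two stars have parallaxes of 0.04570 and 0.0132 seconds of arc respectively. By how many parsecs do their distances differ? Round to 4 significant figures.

53.88 pc

d_A = 1/0.04570″ = 21.882 pc; d_B = 1/0.01320″ = 75.758 pc.
|d_B − d_A| = |75.758 − 21.882| = 53.876 pc.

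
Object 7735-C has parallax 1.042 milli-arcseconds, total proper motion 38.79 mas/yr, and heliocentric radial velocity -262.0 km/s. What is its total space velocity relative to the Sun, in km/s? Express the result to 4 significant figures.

d = 1/p = 1/0.001042″ = 959.69 pc.
μ = 38.79 mas/yr = 0.03879 ″/yr.
v_t = 4.740 μ d = 4.740 × 0.03879 × 959.69 = 176.45 km/s.
v = √(v_r² + v_t²) = √((-262.0)² + 176.45²) = √99778.6 = 315.88 km/s.

315.9 km/s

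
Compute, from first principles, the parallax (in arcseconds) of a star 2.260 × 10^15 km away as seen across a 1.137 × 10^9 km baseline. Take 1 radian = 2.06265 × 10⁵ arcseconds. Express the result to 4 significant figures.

θ ≈ B/d = (1.137 × 10^9) / (2.260 × 10^15) = 5.0310 × 10^-7 rad.
In arcseconds: 5.0310 × 10^-7 × 206265 = 0.10377″.

0.1038 arcsec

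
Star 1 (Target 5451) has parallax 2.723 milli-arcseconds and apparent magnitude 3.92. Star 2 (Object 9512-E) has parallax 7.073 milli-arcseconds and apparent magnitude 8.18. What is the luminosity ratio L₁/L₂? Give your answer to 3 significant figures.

d₁ = 1/p₁ = 1/0.002723″ = 367.24 pc; d₂ = 1/p₂ = 1/0.007073″ = 141.38 pc.
M₁ = m₁ − 5 log₁₀ d₁ + 5 = 3.92 − 12.8247 + 5 = -3.9047.
M₂ = 8.18 − 10.7519 + 5 = 2.4281.
L₁/L₂ = 10^(0.4(M₂ − M₁)) = 10^(0.4 × 6.3328) = 10^2.53312 = 341.29.

L₁/L₂ = 341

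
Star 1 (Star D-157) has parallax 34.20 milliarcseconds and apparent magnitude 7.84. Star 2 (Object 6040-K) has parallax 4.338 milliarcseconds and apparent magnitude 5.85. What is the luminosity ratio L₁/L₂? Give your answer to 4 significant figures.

d₁ = 1/p₁ = 1/0.03420″ = 29.24 pc; d₂ = 1/p₂ = 1/0.004338″ = 230.52 pc.
M₁ = m₁ − 5 log₁₀ d₁ + 5 = 7.84 − 7.3299 + 5 = 5.5101.
M₂ = 5.85 − 11.8135 + 5 = -0.9635.
L₁/L₂ = 10^(0.4(M₂ − M₁)) = 10^(0.4 × (-6.4736)) = 10^(-2.58944) = 0.0025737.

L₁/L₂ = 0.002574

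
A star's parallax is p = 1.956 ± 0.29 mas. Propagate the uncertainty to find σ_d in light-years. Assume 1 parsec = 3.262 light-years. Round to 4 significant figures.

247.3 ly

d = 1/p, so σ_d = σ_p / p².
σ_d = 0.000290 / (0.001956)² = 0.000290 / 0.0000038259 = 75.799 pc = 75.799 × 3.262 ly = 247.26 ly.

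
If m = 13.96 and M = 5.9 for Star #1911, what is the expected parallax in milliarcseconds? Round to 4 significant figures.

2.443 mas

m − M = 13.96 − 5.9 = 8.06.
d = 10^((m−M)/5 + 1) = 10^2.612 = 409.26 pc.
p = 1/d = 1/409.26 = 0.0024434 arcsec = 2.4434 mas.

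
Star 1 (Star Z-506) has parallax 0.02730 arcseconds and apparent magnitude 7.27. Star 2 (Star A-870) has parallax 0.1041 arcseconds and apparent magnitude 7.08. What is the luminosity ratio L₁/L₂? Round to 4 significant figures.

L₁/L₂ = 12.21

d₁ = 1/p₁ = 1/0.02730″ = 36.63 pc; d₂ = 1/p₂ = 1/0.1041″ = 9.6061 pc.
M₁ = m₁ − 5 log₁₀ d₁ + 5 = 7.27 − 7.8192 + 5 = 4.4508.
M₂ = 7.08 − 4.9127 + 5 = 7.1673.
L₁/L₂ = 10^(0.4(M₂ − M₁)) = 10^(0.4 × 2.7165) = 10^1.08660 = 12.207.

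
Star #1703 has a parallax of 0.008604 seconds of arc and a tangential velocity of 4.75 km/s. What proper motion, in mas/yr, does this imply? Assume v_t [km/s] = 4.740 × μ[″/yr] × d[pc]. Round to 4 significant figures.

d = 1/p = 1/0.008604″ = 116.23 pc.
μ = v_t / (4.74 d) = 4.75 / (4.74 × 116.23) = 4.75 / 550.93 = 0.0086218 ″/yr = 8.6218 mas/yr.

8.622 mas/yr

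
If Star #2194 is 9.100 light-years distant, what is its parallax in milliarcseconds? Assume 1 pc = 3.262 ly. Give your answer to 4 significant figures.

d = 9.100 ly ÷ 3.262 = 2.7897 pc.
p = 1/d = 1/2.7897 = 0.35846 arcsec.
= 0.35846 × 1000 = 358.46 mas.

358.5 mas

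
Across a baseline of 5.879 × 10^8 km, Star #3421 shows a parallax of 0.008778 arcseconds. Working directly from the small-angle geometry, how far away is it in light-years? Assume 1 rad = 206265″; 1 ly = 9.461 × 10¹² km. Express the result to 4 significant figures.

θ = 0.008778″ = 0.008778/206265 = 4.2557 × 10^-8 rad.
d = B/θ = (5.879 × 10^8) / (4.2557 × 10^-8) = 1.3814 × 10^16 km = (1.3814 × 10^16) / (9.461 × 10^12) ly = 1460.1 ly.

1460 ly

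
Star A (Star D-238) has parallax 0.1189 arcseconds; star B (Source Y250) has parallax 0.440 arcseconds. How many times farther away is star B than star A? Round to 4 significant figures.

Since d = 1/p, d_B/d_A = p_A/p_B.
= 0.1189 / 0.440 = 0.27023.

0.2702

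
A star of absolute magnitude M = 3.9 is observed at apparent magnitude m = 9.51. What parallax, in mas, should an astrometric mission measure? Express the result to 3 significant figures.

7.55 mas

m − M = 9.51 − 3.9 = 5.61.
d = 10^((m−M)/5 + 1) = 10^2.122 = 132.43 pc.
p = 1/d = 1/132.43 = 0.0075512 arcsec = 7.5512 mas.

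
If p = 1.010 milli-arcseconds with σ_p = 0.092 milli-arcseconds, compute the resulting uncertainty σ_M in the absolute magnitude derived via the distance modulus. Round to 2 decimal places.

σ_M = 0.20 mag

M = m − 5 log₁₀ d + 5 = m + 5 log₁₀ p + 5, so ∂M/∂p = 5/(p ln 10).
σ_M = (5/ln 10) · (σ_p/p) = 2.1715 × 0.092/1.010 = 2.1715 × 0.091089 = 0.1978.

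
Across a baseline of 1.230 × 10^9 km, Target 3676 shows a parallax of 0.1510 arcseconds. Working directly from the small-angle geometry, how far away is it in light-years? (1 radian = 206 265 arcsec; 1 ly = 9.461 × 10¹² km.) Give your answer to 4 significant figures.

θ = 0.1510″ = 0.1510/206265 = 7.3207 × 10^-7 rad.
d = B/θ = (1.230 × 10^9) / (7.3207 × 10^-7) = 1.6802 × 10^15 km = (1.6802 × 10^15) / (9.461 × 10^12) ly = 177.59 ly.

177.6 ly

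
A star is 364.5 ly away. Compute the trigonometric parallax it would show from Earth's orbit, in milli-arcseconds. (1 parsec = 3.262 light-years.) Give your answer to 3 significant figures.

8.95 mas

d = 364.5 ly ÷ 3.262 = 111.74 pc.
p = 1/d = 1/111.74 = 0.0089493 arcsec.
= 0.0089493 × 1000 = 8.9493 mas.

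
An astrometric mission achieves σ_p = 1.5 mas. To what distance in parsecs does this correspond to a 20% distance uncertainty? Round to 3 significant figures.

133 pc

σ_d/d = σ_p/p, so the condition is σ_p/p ≤ 0.20, i.e. p ≥ σ_p/0.20.
p_min = 1.5/0.20 = 7.5 mas = 0.0075 arcsec.
d_max = 1/p_min = 1/0.0075 = 133.33 pc.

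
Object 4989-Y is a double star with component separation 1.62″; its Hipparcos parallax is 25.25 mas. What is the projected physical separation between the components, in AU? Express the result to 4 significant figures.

d = 1/p = 1/0.02525″ = 39.604 pc.
At distance d (pc), an angle of θ arcsec spans θ·d AU: s = 1.62 × 39.604 = 64.158 AU.

64.16 AU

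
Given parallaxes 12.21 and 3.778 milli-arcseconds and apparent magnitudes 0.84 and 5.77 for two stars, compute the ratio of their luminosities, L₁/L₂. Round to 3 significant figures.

L₁/L₂ = 8.98

d₁ = 1/p₁ = 1/0.01221″ = 81.9 pc; d₂ = 1/p₂ = 1/0.003778″ = 264.69 pc.
M₁ = m₁ − 5 log₁₀ d₁ + 5 = 0.84 − 9.5664 + 5 = -3.7264.
M₂ = 5.77 − 12.1137 + 5 = -1.3437.
L₁/L₂ = 10^(0.4(M₂ − M₁)) = 10^(0.4 × 2.3827) = 10^0.95308 = 8.9759.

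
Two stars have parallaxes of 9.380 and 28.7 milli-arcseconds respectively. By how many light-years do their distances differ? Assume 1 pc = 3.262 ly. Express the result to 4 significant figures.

d_A = 1/0.009380″ = 106.61 pc; d_B = 1/0.02870″ = 34.843 pc.
|d_B − d_A| = |34.843 − 106.61| = 71.767 pc = 71.767 × 3.262 ly = 234.1 ly.

234.1 ly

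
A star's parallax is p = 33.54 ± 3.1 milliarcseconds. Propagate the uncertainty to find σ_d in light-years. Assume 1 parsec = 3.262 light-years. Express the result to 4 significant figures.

8.989 ly

d = 1/p, so σ_d = σ_p / p².
σ_d = 0.00310 / (0.03354)² = 0.00310 / 0.0011249 = 2.7558 pc = 2.7558 × 3.262 ly = 8.9894 ly.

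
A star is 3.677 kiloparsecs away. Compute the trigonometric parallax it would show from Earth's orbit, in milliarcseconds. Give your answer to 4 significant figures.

0.2720 mas

d = 3.677 kpc = 3677 pc.
p = 1/d = 1/3677 = 0.00027196 arcsec.
= 0.00027196 × 1000 = 0.27196 mas.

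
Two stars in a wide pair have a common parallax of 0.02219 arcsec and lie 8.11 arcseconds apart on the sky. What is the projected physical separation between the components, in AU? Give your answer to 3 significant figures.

365 AU

d = 1/p = 1/0.02219″ = 45.065 pc.
At distance d (pc), an angle of θ arcsec spans θ·d AU: s = 8.11 × 45.065 = 365.48 AU.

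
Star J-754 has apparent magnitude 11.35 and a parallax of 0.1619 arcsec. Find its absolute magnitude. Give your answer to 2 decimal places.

M = 12.40

d = 1/p = 1/0.1619″ = 6.1767 pc.
m − M = 5 log₁₀(6.1767) − 5 = 3.9538 − 5 = -1.0462.
M = m − (m − M) = 11.35 − (-1.0462) = 12.40.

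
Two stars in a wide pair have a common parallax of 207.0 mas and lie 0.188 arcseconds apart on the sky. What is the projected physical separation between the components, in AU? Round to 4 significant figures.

0.9082 AU

d = 1/p = 1/0.2070″ = 4.8309 pc.
At distance d (pc), an angle of θ arcsec spans θ·d AU: s = 0.188 × 4.8309 = 0.90821 AU.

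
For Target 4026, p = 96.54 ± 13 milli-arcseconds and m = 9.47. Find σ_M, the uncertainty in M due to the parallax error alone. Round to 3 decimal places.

M = m − 5 log₁₀ d + 5 = m + 5 log₁₀ p + 5, so ∂M/∂p = 5/(p ln 10).
σ_M = (5/ln 10) · (σ_p/p) = 2.1715 × 13/96.54 = 2.1715 × 0.13466 = 0.29241.

σ_M = 0.292 mag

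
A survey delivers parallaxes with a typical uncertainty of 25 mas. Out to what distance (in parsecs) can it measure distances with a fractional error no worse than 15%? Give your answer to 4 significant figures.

6.000 pc

σ_d/d = σ_p/p, so the condition is σ_p/p ≤ 0.15, i.e. p ≥ σ_p/0.15.
p_min = 25/0.15 = 166.67 mas = 0.16667 arcsec.
d_max = 1/p_min = 1/0.16667 = 5.9999 pc.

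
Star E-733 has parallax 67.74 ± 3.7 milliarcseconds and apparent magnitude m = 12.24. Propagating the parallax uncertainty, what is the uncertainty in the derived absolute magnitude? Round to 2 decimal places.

M = m − 5 log₁₀ d + 5 = m + 5 log₁₀ p + 5, so ∂M/∂p = 5/(p ln 10).
σ_M = (5/ln 10) · (σ_p/p) = 2.1715 × 3.7/67.74 = 2.1715 × 0.054621 = 0.11861.

σ_M = 0.12 mag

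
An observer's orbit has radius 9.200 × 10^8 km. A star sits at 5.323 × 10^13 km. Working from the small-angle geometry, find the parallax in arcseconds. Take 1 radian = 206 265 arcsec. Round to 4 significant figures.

3.565 arcsec

θ ≈ B/d = (9.200 × 10^8) / (5.323 × 10^13) = 1.7283 × 10^-5 rad.
In arcseconds: 1.7283 × 10^-5 × 206265 = 3.5649″.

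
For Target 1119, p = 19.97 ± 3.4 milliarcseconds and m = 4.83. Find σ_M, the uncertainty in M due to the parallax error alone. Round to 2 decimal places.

σ_M = 0.37 mag

M = m − 5 log₁₀ d + 5 = m + 5 log₁₀ p + 5, so ∂M/∂p = 5/(p ln 10).
σ_M = (5/ln 10) · (σ_p/p) = 2.1715 × 3.4/19.97 = 2.1715 × 0.17026 = 0.36972.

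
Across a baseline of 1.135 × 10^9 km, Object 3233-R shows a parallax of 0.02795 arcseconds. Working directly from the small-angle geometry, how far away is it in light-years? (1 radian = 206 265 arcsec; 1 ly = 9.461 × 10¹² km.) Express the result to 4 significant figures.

θ = 0.02795″ = 0.02795/206265 = 1.3551 × 10^-7 rad.
d = B/θ = (1.135 × 10^9) / (1.3551 × 10^-7) = 8.3758 × 10^15 km = (8.3758 × 10^15) / (9.461 × 10^12) ly = 885.3 ly.

885.3 ly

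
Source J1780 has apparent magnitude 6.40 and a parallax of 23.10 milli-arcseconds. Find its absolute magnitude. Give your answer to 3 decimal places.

M = 3.218

d = 1/p = 1/0.02310″ = 43.29 pc.
m − M = 5 log₁₀(43.29) − 5 = 8.1819 − 5 = 3.1819.
M = m − (m − M) = 6.40 − 3.1819 = 3.218.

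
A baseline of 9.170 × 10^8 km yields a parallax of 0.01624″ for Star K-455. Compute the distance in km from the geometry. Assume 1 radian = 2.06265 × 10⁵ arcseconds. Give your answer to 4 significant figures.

1.165 × 10^16 km

θ = 0.01624″ = 0.01624/206265 = 7.8734 × 10^-8 rad.
d = B/θ = (9.170 × 10^8) / (7.8734 × 10^-8) = 1.1647 × 10^16 km.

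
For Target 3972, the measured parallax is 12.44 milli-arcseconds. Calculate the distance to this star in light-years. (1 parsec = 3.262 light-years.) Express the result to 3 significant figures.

262 light years

p = 12.44 milli-arcseconds = 0.01244 arcsec.
d = 1/p = 1/0.01244 = 80.386 pc.
In light-years: 80.386 × 3.262 = 262.22 ly.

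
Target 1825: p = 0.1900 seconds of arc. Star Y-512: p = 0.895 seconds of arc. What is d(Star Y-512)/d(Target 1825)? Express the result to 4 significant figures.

Since d = 1/p, d_B/d_A = p_A/p_B.
= 0.1900 / 0.895 = 0.21229.

0.2123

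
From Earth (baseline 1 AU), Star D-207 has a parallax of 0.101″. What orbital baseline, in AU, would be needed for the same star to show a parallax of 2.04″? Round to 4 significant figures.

20.20 AU

Parallax scales linearly with baseline: p ∝ B, so B = p_target / p_Earth × 1 AU.
B = 2.04 / 0.101 = 20.198 AU.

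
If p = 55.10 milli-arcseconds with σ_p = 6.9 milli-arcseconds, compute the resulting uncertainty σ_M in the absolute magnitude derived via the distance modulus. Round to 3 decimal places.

σ_M = 0.272 mag

M = m − 5 log₁₀ d + 5 = m + 5 log₁₀ p + 5, so ∂M/∂p = 5/(p ln 10).
σ_M = (5/ln 10) · (σ_p/p) = 2.1715 × 6.9/55.10 = 2.1715 × 0.12523 = 0.27194.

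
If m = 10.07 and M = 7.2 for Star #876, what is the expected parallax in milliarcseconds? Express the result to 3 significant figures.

26.7 mas

m − M = 10.07 − 7.2 = 2.87.
d = 10^((m−M)/5 + 1) = 10^1.574 = 37.497 pc.
p = 1/d = 1/37.497 = 0.026669 arcsec = 26.669 mas.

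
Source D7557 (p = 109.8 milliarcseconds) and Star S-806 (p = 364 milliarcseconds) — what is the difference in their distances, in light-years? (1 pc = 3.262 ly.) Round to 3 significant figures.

20.7 ly

d_A = 1/0.1098″ = 9.1075 pc; d_B = 1/0.3640″ = 2.7473 pc.
|d_B − d_A| = |2.7473 − 9.1075| = 6.3602 pc = 6.3602 × 3.262 ly = 20.747 ly.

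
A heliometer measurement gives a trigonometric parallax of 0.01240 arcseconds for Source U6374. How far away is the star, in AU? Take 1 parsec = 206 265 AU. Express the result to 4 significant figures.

d = 1/p = 1/0.01240 = 80.645 pc.
In AU: 80.645 × 206265 = 1.6634 × 10^7 AU.

1.663 × 10^7 AU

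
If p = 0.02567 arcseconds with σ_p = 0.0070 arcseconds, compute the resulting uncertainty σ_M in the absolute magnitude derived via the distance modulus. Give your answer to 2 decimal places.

M = m − 5 log₁₀ d + 5 = m + 5 log₁₀ p + 5, so ∂M/∂p = 5/(p ln 10).
σ_M = (5/ln 10) · (σ_p/p) = 2.1715 × 0.0070/0.02567 = 2.1715 × 0.27269 = 0.59215.

σ_M = 0.59 mag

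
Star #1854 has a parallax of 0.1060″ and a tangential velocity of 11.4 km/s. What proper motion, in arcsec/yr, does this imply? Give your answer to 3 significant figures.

d = 1/p = 1/0.1060″ = 9.434 pc.
μ = v_t / (4.74 d) = 11.4 / (4.74 × 9.434) = 11.4 / 44.717 = 0.25494 ″/yr.

0.255 arcsec/yr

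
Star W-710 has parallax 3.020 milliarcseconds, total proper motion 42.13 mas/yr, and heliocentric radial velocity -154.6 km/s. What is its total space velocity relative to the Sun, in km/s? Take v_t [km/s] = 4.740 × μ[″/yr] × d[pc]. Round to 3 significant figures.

d = 1/p = 1/0.003020″ = 331.13 pc.
μ = 42.13 mas/yr = 0.04213 ″/yr.
v_t = 4.740 μ d = 4.740 × 0.04213 × 331.13 = 66.125 km/s.
v = √(v_r² + v_t²) = √((-154.6)² + 66.125²) = √28273.7 = 168.15 km/s.

168 km/s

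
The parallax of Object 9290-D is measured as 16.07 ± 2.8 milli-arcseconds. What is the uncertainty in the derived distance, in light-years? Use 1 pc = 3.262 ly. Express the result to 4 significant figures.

d = 1/p, so σ_d = σ_p / p².
σ_d = 0.00280 / (0.01607)² = 0.00280 / 0.00025824 = 10.843 pc = 10.843 × 3.262 ly = 35.37 ly.

35.37 ly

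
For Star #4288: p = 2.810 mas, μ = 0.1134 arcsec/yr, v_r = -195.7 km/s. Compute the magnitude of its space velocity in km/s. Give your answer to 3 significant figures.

274 km/s

d = 1/p = 1/0.002810″ = 355.87 pc.
v_t = 4.740 μ d = 4.740 × 0.1134 × 355.87 = 191.29 km/s.
v = √(v_r² + v_t²) = √((-195.7)² + 191.29²) = √74890.4 = 273.66 km/s.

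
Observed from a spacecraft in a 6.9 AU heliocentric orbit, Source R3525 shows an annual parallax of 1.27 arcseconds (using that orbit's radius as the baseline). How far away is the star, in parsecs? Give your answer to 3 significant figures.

5.43 pc

With baseline B (in AU) and parallax p (in arcsec), d = B/p parsecs.
d = 6.9 / 1.27 = 5.4331 pc.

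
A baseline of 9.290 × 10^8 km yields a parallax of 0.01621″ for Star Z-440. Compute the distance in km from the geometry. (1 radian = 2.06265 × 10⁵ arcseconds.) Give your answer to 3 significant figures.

θ = 0.01621″ = 0.01621/206265 = 7.8588 × 10^-8 rad.
d = B/θ = (9.290 × 10^8) / (7.8588 × 10^-8) = 1.1821 × 10^16 km.

1.18 × 10^16 km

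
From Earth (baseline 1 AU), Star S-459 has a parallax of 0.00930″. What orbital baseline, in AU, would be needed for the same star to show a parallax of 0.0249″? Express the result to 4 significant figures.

2.677 AU

Parallax scales linearly with baseline: p ∝ B, so B = p_target / p_Earth × 1 AU.
B = 0.0249 / 0.00930 = 2.6774 AU.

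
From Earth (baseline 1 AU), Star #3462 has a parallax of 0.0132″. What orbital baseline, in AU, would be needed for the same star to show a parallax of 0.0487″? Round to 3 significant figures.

3.69 AU

Parallax scales linearly with baseline: p ∝ B, so B = p_target / p_Earth × 1 AU.
B = 0.0487 / 0.0132 = 3.6894 AU.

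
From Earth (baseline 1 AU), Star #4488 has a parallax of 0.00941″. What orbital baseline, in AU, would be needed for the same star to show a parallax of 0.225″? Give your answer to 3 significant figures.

Parallax scales linearly with baseline: p ∝ B, so B = p_target / p_Earth × 1 AU.
B = 0.225 / 0.00941 = 23.911 AU.

23.9 AU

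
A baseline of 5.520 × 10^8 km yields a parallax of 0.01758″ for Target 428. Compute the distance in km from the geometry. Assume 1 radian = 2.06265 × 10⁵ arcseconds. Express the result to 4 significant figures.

θ = 0.01758″ = 0.01758/206265 = 8.5230 × 10^-8 rad.
d = B/θ = (5.520 × 10^8) / (8.5230 × 10^-8) = 6.4766 × 10^15 km.

6.477 × 10^15 km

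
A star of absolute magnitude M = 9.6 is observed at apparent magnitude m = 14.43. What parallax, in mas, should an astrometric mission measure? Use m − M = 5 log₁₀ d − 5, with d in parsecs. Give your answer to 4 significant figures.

m − M = 14.43 − 9.6 = 4.83.
d = 10^((m−M)/5 + 1) = 10^1.966 = 92.47 pc.
p = 1/d = 1/92.47 = 0.010814 arcsec = 10.814 mas.

10.81 mas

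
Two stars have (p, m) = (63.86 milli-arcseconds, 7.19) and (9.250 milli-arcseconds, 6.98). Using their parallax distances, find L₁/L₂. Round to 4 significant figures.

L₁/L₂ = 0.01729

d₁ = 1/p₁ = 1/0.06386″ = 15.659 pc; d₂ = 1/p₂ = 1/0.009250″ = 108.11 pc.
M₁ = m₁ − 5 log₁₀ d₁ + 5 = 7.19 − 5.9738 + 5 = 6.2162.
M₂ = 6.98 − 10.1693 + 5 = 1.8107.
L₁/L₂ = 10^(0.4(M₂ − M₁)) = 10^(0.4 × (-4.4055)) = 10^(-1.76220) = 0.01729.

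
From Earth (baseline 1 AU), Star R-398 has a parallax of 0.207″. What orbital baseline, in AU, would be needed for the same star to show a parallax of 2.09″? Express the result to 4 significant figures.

Parallax scales linearly with baseline: p ∝ B, so B = p_target / p_Earth × 1 AU.
B = 2.09 / 0.207 = 10.097 AU.

10.10 AU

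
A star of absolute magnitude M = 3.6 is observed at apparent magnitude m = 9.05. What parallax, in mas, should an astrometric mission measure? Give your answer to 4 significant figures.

8.128 mas

m − M = 9.05 − 3.6 = 5.45.
d = 10^((m−M)/5 + 1) = 10^2.090 = 123.03 pc.
p = 1/d = 1/123.03 = 0.0081281 arcsec = 8.1281 mas.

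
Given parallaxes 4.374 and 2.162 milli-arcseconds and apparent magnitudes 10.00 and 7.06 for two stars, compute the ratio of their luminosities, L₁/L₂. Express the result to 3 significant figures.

L₁/L₂ = 0.0163

d₁ = 1/p₁ = 1/0.004374″ = 228.62 pc; d₂ = 1/p₂ = 1/0.002162″ = 462.53 pc.
M₁ = m₁ − 5 log₁₀ d₁ + 5 = 10.00 − 11.7956 + 5 = 3.2044.
M₂ = 7.06 − 13.3257 + 5 = -1.2657.
L₁/L₂ = 10^(0.4(M₂ − M₁)) = 10^(0.4 × (-4.4701)) = 10^(-1.78804) = 0.016291.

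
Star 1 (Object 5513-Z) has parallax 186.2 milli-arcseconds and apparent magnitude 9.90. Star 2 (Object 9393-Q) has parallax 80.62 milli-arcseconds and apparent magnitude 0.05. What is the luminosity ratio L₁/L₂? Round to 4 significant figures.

d₁ = 1/p₁ = 1/0.1862″ = 5.3706 pc; d₂ = 1/p₂ = 1/0.08062″ = 12.404 pc.
M₁ = m₁ − 5 log₁₀ d₁ + 5 = 9.90 − 3.6501 + 5 = 11.2499.
M₂ = 0.05 − 5.4678 + 5 = -0.4178.
L₁/L₂ = 10^(0.4(M₂ − M₁)) = 10^(0.4 × (-11.6677)) = 10^(-4.66708) = 0.000021524.

L₁/L₂ = 2.152 × 10^-5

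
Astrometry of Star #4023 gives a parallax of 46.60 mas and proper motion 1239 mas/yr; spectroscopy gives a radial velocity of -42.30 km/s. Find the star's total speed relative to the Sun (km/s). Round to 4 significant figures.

d = 1/p = 1/0.04660″ = 21.459 pc.
μ = 1239 mas/yr = 1.239 ″/yr.
v_t = 4.740 μ d = 4.740 × 1.239 × 21.459 = 126.03 km/s.
v = √(v_r² + v_t²) = √((-42.30)² + 126.03²) = √17672.9 = 132.94 km/s.

132.9 km/s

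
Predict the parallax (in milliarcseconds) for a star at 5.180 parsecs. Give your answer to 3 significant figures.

193 mas

p = 1/d = 1/5.18 = 0.19305 arcsec.
= 0.19305 × 1000 = 193.05 mas.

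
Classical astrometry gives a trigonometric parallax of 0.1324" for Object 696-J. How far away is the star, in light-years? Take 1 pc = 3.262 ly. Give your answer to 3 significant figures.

24.6 light years

d = 1/p = 1/0.1324 = 7.5529 pc.
In light-years: 7.5529 × 3.262 = 24.638 ly.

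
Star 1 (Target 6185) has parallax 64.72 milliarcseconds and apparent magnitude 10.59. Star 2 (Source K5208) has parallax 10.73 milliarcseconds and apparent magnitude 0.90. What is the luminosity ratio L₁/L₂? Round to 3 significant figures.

L₁/L₂ = 3.66 × 10^-6

d₁ = 1/p₁ = 1/0.06472″ = 15.451 pc; d₂ = 1/p₂ = 1/0.01073″ = 93.197 pc.
M₁ = m₁ − 5 log₁₀ d₁ + 5 = 10.59 − 5.9448 + 5 = 9.6452.
M₂ = 0.90 − 9.8470 + 5 = -3.9470.
L₁/L₂ = 10^(0.4(M₂ − M₁)) = 10^(0.4 × (-13.5922)) = 10^(-5.43688) = 0.000003657.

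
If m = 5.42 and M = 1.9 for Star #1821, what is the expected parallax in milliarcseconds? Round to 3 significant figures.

19.8 mas

m − M = 5.42 − 1.9 = 3.52.
d = 10^((m−M)/5 + 1) = 10^1.704 = 50.582 pc.
p = 1/d = 1/50.582 = 0.01977 arcsec = 19.77 mas.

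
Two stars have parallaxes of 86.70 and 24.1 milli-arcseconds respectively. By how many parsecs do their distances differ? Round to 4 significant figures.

29.96 pc

d_A = 1/0.08670″ = 11.534 pc; d_B = 1/0.02410″ = 41.494 pc.
|d_B − d_A| = |41.494 − 11.534| = 29.96 pc.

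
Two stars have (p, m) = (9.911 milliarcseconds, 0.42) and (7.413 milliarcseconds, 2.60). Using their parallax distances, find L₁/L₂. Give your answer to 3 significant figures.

L₁/L₂ = 4.17

d₁ = 1/p₁ = 1/0.009911″ = 100.9 pc; d₂ = 1/p₂ = 1/0.007413″ = 134.9 pc.
M₁ = m₁ − 5 log₁₀ d₁ + 5 = 0.42 − 10.0195 + 5 = -4.5995.
M₂ = 2.60 − 10.6501 + 5 = -3.0501.
L₁/L₂ = 10^(0.4(M₂ − M₁)) = 10^(0.4 × 1.5494) = 10^0.61976 = 4.1664.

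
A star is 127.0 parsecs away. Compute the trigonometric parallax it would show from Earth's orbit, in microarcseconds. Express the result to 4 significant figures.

p = 1/d = 1/127 = 0.007874 arcsec.
= 0.007874 × 10⁶ = 7874 μas.

7874 μas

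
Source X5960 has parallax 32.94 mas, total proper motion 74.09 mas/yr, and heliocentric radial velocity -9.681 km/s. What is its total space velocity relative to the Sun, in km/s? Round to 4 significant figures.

14.40 km/s

d = 1/p = 1/0.03294″ = 30.358 pc.
μ = 74.09 mas/yr = 0.07409 ″/yr.
v_t = 4.740 μ d = 4.740 × 0.07409 × 30.358 = 10.661 km/s.
v = √(v_r² + v_t²) = √((-9.681)² + 10.661²) = √207.379 = 14.401 km/s.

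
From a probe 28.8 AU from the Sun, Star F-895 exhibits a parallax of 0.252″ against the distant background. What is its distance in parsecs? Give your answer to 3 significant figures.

114 pc

With baseline B (in AU) and parallax p (in arcsec), d = B/p parsecs.
d = 28.8 / 0.252 = 114.29 pc.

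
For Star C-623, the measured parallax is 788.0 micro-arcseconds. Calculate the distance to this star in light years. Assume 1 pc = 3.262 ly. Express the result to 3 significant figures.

p = 788.0 micro-arcseconds = 0.0007880 arcsec.
d = 1/p = 1/0.0007880 = 1269 pc.
In light-years: 1269 × 3.262 = 4139.5 ly.

4140 light years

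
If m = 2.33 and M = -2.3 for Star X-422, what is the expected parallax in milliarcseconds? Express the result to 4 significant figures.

m − M = 2.33 − (-2.3) = 4.63.
d = 10^((m−M)/5 + 1) = 10^1.926 = 84.333 pc.
p = 1/d = 1/84.333 = 0.011858 arcsec = 11.858 mas.

11.86 mas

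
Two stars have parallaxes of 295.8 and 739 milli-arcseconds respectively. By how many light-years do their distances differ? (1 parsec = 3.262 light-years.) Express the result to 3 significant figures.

d_A = 1/0.2958″ = 3.3807 pc; d_B = 1/0.7390″ = 1.3532 pc.
|d_B − d_A| = |1.3532 − 3.3807| = 2.0275 pc = 2.0275 × 3.262 ly = 6.6137 ly.

6.61 ly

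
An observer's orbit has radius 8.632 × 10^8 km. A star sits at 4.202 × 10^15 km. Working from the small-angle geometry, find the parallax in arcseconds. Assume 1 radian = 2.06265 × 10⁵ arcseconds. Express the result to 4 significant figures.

θ ≈ B/d = (8.632 × 10^8) / (4.202 × 10^15) = 2.0543 × 10^-7 rad.
In arcseconds: 2.0543 × 10^-7 × 206265 = 0.042373″.

0.04237 arcsec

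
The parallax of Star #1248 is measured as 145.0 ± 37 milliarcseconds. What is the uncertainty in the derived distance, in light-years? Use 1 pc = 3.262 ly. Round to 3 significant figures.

5.74 ly

d = 1/p, so σ_d = σ_p / p².
σ_d = 0.0370 / (0.1450)² = 0.0370 / 0.021025 = 1.7598 pc = 1.7598 × 3.262 ly = 5.7405 ly.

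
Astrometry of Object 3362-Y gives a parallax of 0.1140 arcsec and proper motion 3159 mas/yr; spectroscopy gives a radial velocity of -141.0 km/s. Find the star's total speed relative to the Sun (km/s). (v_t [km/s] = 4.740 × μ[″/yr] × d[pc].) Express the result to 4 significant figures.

192.7 km/s

d = 1/p = 1/0.1140″ = 8.7719 pc.
μ = 3159 mas/yr = 3.159 ″/yr.
v_t = 4.740 μ d = 4.740 × 3.159 × 8.7719 = 131.35 km/s.
v = √(v_r² + v_t²) = √((-141.0)² + 131.35²) = √37133.8 = 192.7 km/s.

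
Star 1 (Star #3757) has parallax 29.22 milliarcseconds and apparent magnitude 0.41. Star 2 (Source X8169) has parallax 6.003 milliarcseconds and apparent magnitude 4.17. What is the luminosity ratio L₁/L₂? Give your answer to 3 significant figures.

d₁ = 1/p₁ = 1/0.02922″ = 34.223 pc; d₂ = 1/p₂ = 1/0.006003″ = 166.58 pc.
M₁ = m₁ − 5 log₁₀ d₁ + 5 = 0.41 − 7.6716 + 5 = -2.2616.
M₂ = 4.17 − 11.1081 + 5 = -1.9381.
L₁/L₂ = 10^(0.4(M₂ − M₁)) = 10^(0.4 × 0.3235) = 10^0.12940 = 1.3471.

L₁/L₂ = 1.35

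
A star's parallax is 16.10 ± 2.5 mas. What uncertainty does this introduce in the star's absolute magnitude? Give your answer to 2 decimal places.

σ_M = 0.34 mag

M = m − 5 log₁₀ d + 5 = m + 5 log₁₀ p + 5, so ∂M/∂p = 5/(p ln 10).
σ_M = (5/ln 10) · (σ_p/p) = 2.1715 × 2.5/16.10 = 2.1715 × 0.15528 = 0.33719.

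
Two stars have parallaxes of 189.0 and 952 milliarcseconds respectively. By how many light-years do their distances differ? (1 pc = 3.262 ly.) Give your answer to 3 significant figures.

d_A = 1/0.1890″ = 5.291 pc; d_B = 1/0.9520″ = 1.0504 pc.
|d_B − d_A| = |1.0504 − 5.291| = 4.2406 pc = 4.2406 × 3.262 ly = 13.833 ly.

13.8 ly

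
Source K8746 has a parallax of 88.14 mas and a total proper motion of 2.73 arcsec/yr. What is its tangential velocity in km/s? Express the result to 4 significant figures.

d = 1/p = 1/0.08814″ = 11.346 pc.
v_t = 4.74 × μ × d = 4.74 × 2.73 × 11.346 = 146.82 km/s.

146.8 km/s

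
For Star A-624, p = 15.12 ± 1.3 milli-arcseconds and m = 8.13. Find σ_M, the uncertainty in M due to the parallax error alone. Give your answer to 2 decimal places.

σ_M = 0.19 mag

M = m − 5 log₁₀ d + 5 = m + 5 log₁₀ p + 5, so ∂M/∂p = 5/(p ln 10).
σ_M = (5/ln 10) · (σ_p/p) = 2.1715 × 1.3/15.12 = 2.1715 × 0.085979 = 0.1867.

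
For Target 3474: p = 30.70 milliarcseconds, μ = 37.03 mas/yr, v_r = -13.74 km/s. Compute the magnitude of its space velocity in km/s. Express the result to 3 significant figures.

14.9 km/s

d = 1/p = 1/0.03070″ = 32.573 pc.
μ = 37.03 mas/yr = 0.03703 ″/yr.
v_t = 4.740 μ d = 4.740 × 0.03703 × 32.573 = 5.7173 km/s.
v = √(v_r² + v_t²) = √((-13.74)² + 5.7173²) = √221.475 = 14.882 km/s.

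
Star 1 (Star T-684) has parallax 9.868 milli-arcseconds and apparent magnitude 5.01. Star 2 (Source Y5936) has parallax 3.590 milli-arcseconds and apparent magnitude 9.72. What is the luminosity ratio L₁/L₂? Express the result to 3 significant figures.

d₁ = 1/p₁ = 1/0.009868″ = 101.34 pc; d₂ = 1/p₂ = 1/0.003590″ = 278.55 pc.
M₁ = m₁ − 5 log₁₀ d₁ + 5 = 5.01 − 10.0289 + 5 = -0.0189.
M₂ = 9.72 − 12.2245 + 5 = 2.4955.
L₁/L₂ = 10^(0.4(M₂ − M₁)) = 10^(0.4 × 2.5144) = 10^1.00576 = 10.134.

L₁/L₂ = 10.1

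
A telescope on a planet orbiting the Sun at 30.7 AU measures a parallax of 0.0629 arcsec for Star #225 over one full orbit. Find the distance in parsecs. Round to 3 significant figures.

With baseline B (in AU) and parallax p (in arcsec), d = B/p parsecs.
d = 30.7 / 0.0629 = 488.08 pc.

488 pc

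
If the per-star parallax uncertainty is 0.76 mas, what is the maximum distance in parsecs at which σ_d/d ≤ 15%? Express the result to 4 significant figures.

197.4 pc

σ_d/d = σ_p/p, so the condition is σ_p/p ≤ 0.15, i.e. p ≥ σ_p/0.15.
p_min = 0.76/0.15 = 5.0667 mas = 0.0050667 arcsec.
d_max = 1/p_min = 1/0.0050667 = 197.37 pc.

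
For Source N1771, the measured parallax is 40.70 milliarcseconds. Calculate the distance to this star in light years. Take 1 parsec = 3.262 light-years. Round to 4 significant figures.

80.15 light years

p = 40.70 milliarcseconds = 0.04070 arcsec.
d = 1/p = 1/0.04070 = 24.57 pc.
In light-years: 24.57 × 3.262 = 80.147 ly.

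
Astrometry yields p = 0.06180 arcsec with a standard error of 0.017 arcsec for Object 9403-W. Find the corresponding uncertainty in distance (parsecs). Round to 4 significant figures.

d = 1/p, so σ_d = σ_p / p².
σ_d = 0.0170 / (0.06180)² = 0.0170 / 0.0038192 = 4.4512 pc.

4.451 pc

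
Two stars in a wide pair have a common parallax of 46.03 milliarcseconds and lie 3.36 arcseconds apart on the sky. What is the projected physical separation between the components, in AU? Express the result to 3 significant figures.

d = 1/p = 1/0.04603″ = 21.725 pc.
At distance d (pc), an angle of θ arcsec spans θ·d AU: s = 3.36 × 21.725 = 72.996 AU.

73.0 AU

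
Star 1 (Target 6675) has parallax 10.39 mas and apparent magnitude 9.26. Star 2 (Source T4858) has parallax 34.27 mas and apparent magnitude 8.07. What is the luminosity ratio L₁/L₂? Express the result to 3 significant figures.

d₁ = 1/p₁ = 1/0.01039″ = 96.246 pc; d₂ = 1/p₂ = 1/0.03427″ = 29.18 pc.
M₁ = m₁ − 5 log₁₀ d₁ + 5 = 9.26 − 9.9169 + 5 = 4.3431.
M₂ = 8.07 − 7.3254 + 5 = 5.7446.
L₁/L₂ = 10^(0.4(M₂ − M₁)) = 10^(0.4 × 1.4015) = 10^0.56060 = 3.6358.

L₁/L₂ = 3.64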